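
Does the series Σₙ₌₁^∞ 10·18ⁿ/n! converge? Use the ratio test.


aₙ = 10·18^n/n!
a_{n+1}/aₙ = 18^(n+1)/(n+1)! × n!/18^n  (constant 10 cancels)
= 18/(n+1)
L = lim(n→∞) 18/(n+1) = 0
L < 1 → series CONVERGES

Converges (ratio test: L = 0 < 1)


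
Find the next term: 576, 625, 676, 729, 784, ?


Pattern: perfect squares: n²
Terms: 576, 625, 676, 729, 784
Next term = 841

Next term = 841


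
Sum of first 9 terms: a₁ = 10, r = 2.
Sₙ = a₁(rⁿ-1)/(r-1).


Sₙ = 10×(2^9 - 1)/(2 - 1)
= 10×(512 - 1)/1
= 10×511/1
= 5110

S_9 = 5110


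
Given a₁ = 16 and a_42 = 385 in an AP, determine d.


d = (aₙ - a₁)/(n-1)
= (385 - 16)/(42-1)
= 369/41 = 9

d = 9


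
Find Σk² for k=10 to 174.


Σₖ₌10^174 k² = Σₖ₌₁^174 k² − Σₖ₌₁^9 k²
= 174·175·349/6 − 9·10·19/6
= 1771175 − 285 = 1770890

Σk² = 1770890


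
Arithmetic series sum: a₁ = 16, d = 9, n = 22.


aₙ = 16 + (22-1)×9 = 205
Sₙ = n(a₁+aₙ)/2 = 22×(16+205)/2
= 22×221/2 = 2431

S_22 = 2431


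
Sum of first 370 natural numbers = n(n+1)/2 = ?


n(n+1)/2 = 370×371/2 = 137270/2 = 68635

Σk = 68635


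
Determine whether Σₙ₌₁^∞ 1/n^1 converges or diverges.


p-series test: Σ c/n^p converges if p > 1, diverges if p ≤ 1 (constant c > 0 doesn't affect convergence).
p = 1
1 ≤ 1 → DIVERGES

Diverges (p = 1 ≤ 1)


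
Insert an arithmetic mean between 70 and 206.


AM = (70 + 206)/2 = 276/2 = 138

AM = 138


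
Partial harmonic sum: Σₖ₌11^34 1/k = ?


Σₖ₌11^34 1/k = 1/11 + 1/12 + 1/13 + ... + 1/34
= 15611884726969/13127595717600
≈ 1.1892

Sum = 15611884726969/13127595717600 ≈ 1.1892


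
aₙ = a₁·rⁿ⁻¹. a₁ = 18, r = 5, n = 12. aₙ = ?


aₙ = a₁·r^(n-1)
= 18×5^11
= 18×48828125
= 878906250

a_12 = 878906250


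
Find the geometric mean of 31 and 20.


GM = √(31×20) = √620 = 24.8998

GM = 24.8998


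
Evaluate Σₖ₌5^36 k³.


Σₖ₌5^36 k³ = [36·37/2]² − [4·5/2]²
= 443556 − 100 = 443456

Σk³ = 443456


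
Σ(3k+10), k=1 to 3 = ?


Σ(3k+10) = 3·Σk + 10·n
= 3·6 + 10·3
= 18 + 30 = 48

Σ = 48


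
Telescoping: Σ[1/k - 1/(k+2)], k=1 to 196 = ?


Telescoping with gap 2: two head and two tail terms survive.
= (1 + 1/2) - (1/197 + 1/198)
= 3/2 - 1/197 - 1/198 = 29057/19503

Sum = 29057/19503


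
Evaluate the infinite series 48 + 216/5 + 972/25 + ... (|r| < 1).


S∞ = a₁/(1-r) = 48/(1 - 9/10)
= 48/(1/10)
= 480

S∞ = 480


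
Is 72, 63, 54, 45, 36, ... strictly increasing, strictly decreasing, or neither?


Differences: -9, -9, -9, -9
All differences < 0 → strictly DECREASING

Monotonically decreasing


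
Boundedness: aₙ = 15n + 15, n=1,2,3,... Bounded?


aₙ = 15n + 15 → as n→∞, aₙ→∞
No finite upper bound exists
The sequence is UNBOUNDED

Unbounded (aₙ → ∞ as n → ∞)


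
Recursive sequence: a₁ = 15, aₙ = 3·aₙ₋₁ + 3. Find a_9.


Computing step by step:
a_1 = 15
a_2 = 48
a_3 = 147
a_4 = 444
a_5 = 1335
a_6 = 4008
a_7 = 12027
a_8 = 36084
a_9 = 108255


a_9 = 108255


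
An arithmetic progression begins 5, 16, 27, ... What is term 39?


aₙ = a₁ + (n-1)d
= 5 + (39-1)×11
= 5 + 418
= 423

a_39 = 423


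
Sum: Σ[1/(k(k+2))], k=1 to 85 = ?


1/(k(k+2)) = (1/2)·(1/k - 1/(k+2)) (partial fractions)
Telescoping: Σ = (1/2)·(1 + 1/2 - 1/86 - 1/87) = 5525/7482

Sum = 5525/7482


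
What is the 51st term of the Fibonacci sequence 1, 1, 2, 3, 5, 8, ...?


Fibonacci sequence: 1, 1, 2, 3, 5, 8, 13, 21, 34, 55, 89, ...
F(51) = 20365011074

F(51) = 20365011074


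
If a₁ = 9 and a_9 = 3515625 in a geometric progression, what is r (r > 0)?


r^(n-1) = aₙ/a₁
r^8 = 3515625/9 = 390625
r = 390625^(1/8)
= ±5; taking r > 0 gives r = 5

r = 5


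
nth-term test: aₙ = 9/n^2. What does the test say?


lim(n→∞) 9/n^2 = 0
lim aₙ = 0 → nth-term test is INCONCLUSIVE
(Need other tests; this is actually a convergent p-series with p=2 > 1)

Inconclusive (lim aₙ = 0; need another test)


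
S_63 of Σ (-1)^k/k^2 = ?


S = -1 + 1/4 - 1/9 + 1/16 - 1/25 + 1/36 - 1/49 + 1/64 ± ...
= -0.8226
(Full series converges to -π²/12 ≈ -0.8225)

S_63 = -0.8226


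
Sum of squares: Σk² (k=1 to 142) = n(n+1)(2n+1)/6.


n = 142
n(n+1)(2n+1)/6 = 142×143×285/6
= 5787210/6 = 964535

Σk² = 964535


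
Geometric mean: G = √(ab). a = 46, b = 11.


GM = √(46×11) = √506 = 22.4944

GM = 22.4944


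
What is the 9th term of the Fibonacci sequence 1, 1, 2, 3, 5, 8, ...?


Fibonacci sequence: 1, 1, 2, 3, 5, 8, 13, 21, 34
F(9) = 34

F(9) = 34


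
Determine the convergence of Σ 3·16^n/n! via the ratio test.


aₙ = 3·16^n/n!
a_{n+1}/aₙ = 16^(n+1)/(n+1)! × n!/16^n  (constant 3 cancels)
= 16/(n+1)
L = lim(n→∞) 16/(n+1) = 0
L < 1 → series CONVERGES

Converges (ratio test: L = 0 < 1)


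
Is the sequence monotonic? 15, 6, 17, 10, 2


Differences: -9, 11, -7, -8
Difference at position 2 is +11 (> 0) but position 1 is -9 (< 0) — sequence both rises and falls
→ NOT monotonic

Not monotonic


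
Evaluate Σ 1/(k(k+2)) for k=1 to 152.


1/(k(k+2)) = (1/2)·(1/k - 1/(k+2)) (partial fractions)
Telescoping: Σ = (1/2)·(1 + 1/2 - 1/153 - 1/154) = 8759/11781

Sum = 8759/11781


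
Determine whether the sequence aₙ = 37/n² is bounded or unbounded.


a₁ = 37, a₂ = 37/4, a₃ = 37/9, ...
0 < aₙ ≤ 37 for all n ≥ 1
The sequence IS bounded

Bounded (0 < aₙ ≤ 37)


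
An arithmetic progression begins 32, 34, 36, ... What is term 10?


aₙ = a₁ + (n-1)d
= 32 + (10-1)×2
= 32 + 18
= 50

a_10 = 50


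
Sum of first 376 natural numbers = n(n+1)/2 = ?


n(n+1)/2 = 376×377/2 = 141752/2 = 70876

Σk = 70876


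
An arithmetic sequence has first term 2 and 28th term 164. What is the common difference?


d = (aₙ - a₁)/(n-1)
= (164 - 2)/(28-1)
= 162/27 = 6

d = 6


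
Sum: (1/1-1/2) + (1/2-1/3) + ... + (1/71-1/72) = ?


Telescoping: adjacent terms cancel.
= 1/1 - 1/72
= 1 - 1/72 = 71/72

Sum = 71/72


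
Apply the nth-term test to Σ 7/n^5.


lim(n→∞) 7/n^5 = 0
lim aₙ = 0 → nth-term test is INCONCLUSIVE
(Need other tests; this is actually a convergent p-series with p=5 > 1)

Inconclusive (lim aₙ = 0; need another test)


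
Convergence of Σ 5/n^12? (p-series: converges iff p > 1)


p-series test: Σ c/n^p converges if p > 1, diverges if p ≤ 1 (constant c > 0 doesn't affect convergence).
p = 12
12 > 1 → CONVERGES

Converges (p = 12 > 1)


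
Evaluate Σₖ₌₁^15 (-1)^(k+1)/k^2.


S = 1 - 1/4 + 1/9 - 1/16 + 1/25 - 1/36 + 1/49 - 1/64 ± ...
= 0.8245
(Full series converges to +π²/12 ≈ +0.8225)

S_15 = 0.8245


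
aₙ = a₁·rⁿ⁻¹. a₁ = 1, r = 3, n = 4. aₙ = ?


aₙ = a₁·r^(n-1)
= 1×3^3
= 1×27
= 27

a_4 = 27


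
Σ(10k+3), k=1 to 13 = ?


Σ(10k+3) = 10·Σk + 3·n
= 10·91 + 3·13
= 910 + 39 = 949

Σ = 949


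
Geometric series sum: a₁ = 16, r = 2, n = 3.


Sₙ = 16×(2^3 - 1)/(2 - 1)
= 16×(8 - 1)/1
= 16×7/1
= 112

S_3 = 112


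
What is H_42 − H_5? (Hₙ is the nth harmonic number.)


Σₖ₌6^42 1/k = 1/6 + 1/7 + 1/8 + ... + 1/42
= 5813372297922899/2844937529085600
≈ 2.0434

Sum = 5813372297922899/2844937529085600 ≈ 2.0434


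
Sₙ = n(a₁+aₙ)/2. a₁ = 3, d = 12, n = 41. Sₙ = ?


aₙ = 3 + (41-1)×12 = 483
Sₙ = n(a₁+aₙ)/2 = 41×(3+483)/2
= 41×486/2 = 9963

S_41 = 9963


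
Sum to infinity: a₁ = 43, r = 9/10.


S∞ = a₁/(1-r) = 43/(1 - 9/10)
= 43/(1/10)
= 430

S∞ = 430


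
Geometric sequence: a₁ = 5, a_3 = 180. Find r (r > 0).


r^(n-1) = aₙ/a₁
r^2 = 180/5 = 36
r = 36^(1/2)
= ±6; taking r > 0 gives r = 6

r = 6


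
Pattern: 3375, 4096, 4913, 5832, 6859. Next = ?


Pattern: perfect cubes: n³
Terms: 3375, 4096, 4913, 5832, 6859
Next term = 8000

Next term = 8000


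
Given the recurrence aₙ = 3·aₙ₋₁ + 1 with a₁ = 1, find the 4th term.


Computing step by step:
a_1 = 1
a_2 = 4
a_3 = 13
a_4 = 40


a_4 = 40


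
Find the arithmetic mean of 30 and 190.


AM = (30 + 190)/2 = 220/2 = 110

AM = 110


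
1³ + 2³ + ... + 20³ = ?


n(n+1)/2 = 20×21/2 = 210
Σk³ = 210² = 44100

Σk³ = 44100


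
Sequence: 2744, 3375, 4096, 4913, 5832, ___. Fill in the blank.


Pattern: perfect cubes: n³
Terms: 2744, 3375, 4096, 4913, 5832
Next term = 6859

Next term = 6859


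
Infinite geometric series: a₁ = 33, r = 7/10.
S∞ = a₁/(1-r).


S∞ = a₁/(1-r) = 33/(1 - 7/10)
= 33/(3/10)
= 110

S∞ = 110


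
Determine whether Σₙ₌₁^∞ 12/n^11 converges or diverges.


p-series test: Σ c/n^p converges if p > 1, diverges if p ≤ 1 (constant c > 0 doesn't affect convergence).
p = 11
11 > 1 → CONVERGES

Converges (p = 11 > 1)


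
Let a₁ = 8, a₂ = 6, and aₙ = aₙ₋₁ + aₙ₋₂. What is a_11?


Computing iteratively: 8, 6, 14, 20, 34, 54, 88, 142, 230, 372, 602
a_11 = 602

a_11 = 602


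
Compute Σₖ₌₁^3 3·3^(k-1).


Sₙ = 3×(3^3 - 1)/(3 - 1)
= 3×(27 - 1)/2
= 3×26/2
= 39

S_3 = 39


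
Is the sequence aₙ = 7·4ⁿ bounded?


aₙ = 7·4ⁿ → as n→∞, aₙ→∞ (since base 4 > 1)
No finite upper bound exists
The sequence is UNBOUNDED

Unbounded (aₙ → ∞ as n → ∞)


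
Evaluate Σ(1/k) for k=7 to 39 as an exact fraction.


Σₖ₌7^39 1/k = 1/7 + 1/8 + 1/9 + ... + 1/39
= 876018803354593/485721041551200
≈ 1.8035

Sum = 876018803354593/485721041551200 ≈ 1.8035


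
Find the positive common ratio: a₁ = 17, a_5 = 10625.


r^(n-1) = aₙ/a₁
r^4 = 10625/17 = 625
r = 625^(1/4)
= ±5; taking r > 0 gives r = 5

r = 5


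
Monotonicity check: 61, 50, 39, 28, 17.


Differences: -11, -11, -11, -11
All differences < 0 → strictly DECREASING

Monotonically decreasing


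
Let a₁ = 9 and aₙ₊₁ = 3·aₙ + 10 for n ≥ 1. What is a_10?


Computing step by step:
a_1 = 9
a_2 = 37
a_3 = 121
a_4 = 373
a_5 = 1129
a_6 = 3397
a_7 = 10201
a_8 = 30613
a_9 = 91849
a_10 = 275557


a_10 = 275557


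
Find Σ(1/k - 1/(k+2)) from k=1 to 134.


Telescoping with gap 2: two head and two tail terms survive.
= (1 + 1/2) - (1/135 + 1/136)
= 3/2 - 1/135 - 1/136 = 27269/18360

Sum = 27269/18360


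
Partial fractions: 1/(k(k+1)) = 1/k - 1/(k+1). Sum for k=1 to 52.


1/(k(k+1)) = 1/k - 1/(k+1) (partial fractions)
Telescoping: Σ = 1 - 1/53 = 52/53

Sum = 52/53


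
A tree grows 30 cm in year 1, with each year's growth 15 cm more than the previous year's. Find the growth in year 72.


aₙ = a₁ + (n-1)d
= 30 + (72-1)×15
= 30 + 1065
= 1095

a_72 = 1095


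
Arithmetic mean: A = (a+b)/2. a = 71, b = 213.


AM = (71 + 213)/2 = 284/2 = 142

AM = 142


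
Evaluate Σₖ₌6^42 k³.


Σₖ₌6^42 k³ = [42·43/2]² − [5·6/2]²
= 815409 − 225 = 815184

Σk³ = 815184


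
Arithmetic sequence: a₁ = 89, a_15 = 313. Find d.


d = (aₙ - a₁)/(n-1)
= (313 - 89)/(15-1)
= 224/14 = 16

d = 16


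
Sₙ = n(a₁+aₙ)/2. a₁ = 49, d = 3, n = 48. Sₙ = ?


aₙ = 49 + (48-1)×3 = 190
Sₙ = n(a₁+aₙ)/2 = 48×(49+190)/2
= 48×239/2 = 5736

S_48 = 5736


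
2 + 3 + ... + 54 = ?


Σₖ₌2^54 k = Σₖ₌₁^54 k − Σₖ₌₁^1 k
= 54·55/2 − 1·2/2
= 1485 − 1 = 1484

Σk = 1484


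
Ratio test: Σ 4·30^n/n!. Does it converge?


aₙ = 4·30^n/n!
a_{n+1}/aₙ = 30^(n+1)/(n+1)! × n!/30^n  (constant 4 cancels)
= 30/(n+1)
L = lim(n→∞) 30/(n+1) = 0
L < 1 → series CONVERGES

Converges (ratio test: L = 0 < 1)


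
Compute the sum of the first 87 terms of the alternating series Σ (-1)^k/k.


S = -1 + 1/2 - 1/3 + 1/4 - 1/5 + 1/6 - 1/7 + 1/8 ± ...
= -0.6989
(Full series converges to -ln(2) ≈ -0.6931)

S_87 = -0.6989


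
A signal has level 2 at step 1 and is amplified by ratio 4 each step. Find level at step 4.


aₙ = a₁·r^(n-1)
= 2×4^3
= 2×64
= 128

a_4 = 128


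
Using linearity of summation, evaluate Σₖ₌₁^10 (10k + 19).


Σ(10k+19) = 10·Σk + 19·n
= 10·55 + 19·10
= 550 + 190 = 740

Σ = 740


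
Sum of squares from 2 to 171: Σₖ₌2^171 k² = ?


Σₖ₌2^171 k² = Σₖ₌₁^171 k² − Σₖ₌₁^1 k²
= 171·172·343/6 − 1·2·3/6
= 1681386 − 1 = 1681385

Σk² = 1681385


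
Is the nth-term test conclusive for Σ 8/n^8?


lim(n→∞) 8/n^8 = 0
lim aₙ = 0 → nth-term test is INCONCLUSIVE
(Need other tests; this is actually a convergent p-series with p=8 > 1)

Inconclusive (lim aₙ = 0; need another test)


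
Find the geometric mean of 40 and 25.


GM = √(40×25) = √1000 = 31.6228

GM = 31.6228


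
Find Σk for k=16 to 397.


Σₖ₌16^397 k = Σₖ₌₁^397 k − Σₖ₌₁^15 k
= 397·398/2 − 15·16/2
= 79003 − 120 = 78883

Σk = 78883


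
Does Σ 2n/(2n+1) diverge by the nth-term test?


lim(n→∞) 2n/(2n+1) = 2/2 = 1  (divide numerator and denominator by n)
lim aₙ = 1 ≠ 0 → series DIVERGES

Diverges (lim aₙ = 1 ≠ 0)


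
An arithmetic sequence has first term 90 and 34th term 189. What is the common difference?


d = (aₙ - a₁)/(n-1)
= (189 - 90)/(34-1)
= 99/33 = 3

d = 3


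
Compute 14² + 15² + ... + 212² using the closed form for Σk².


Σₖ₌14^212 k² = Σₖ₌₁^212 k² − Σₖ₌₁^13 k²
= 212·213·425/6 − 13·14·27/6
= 3198550 − 819 = 3197731

Σk² = 3197731


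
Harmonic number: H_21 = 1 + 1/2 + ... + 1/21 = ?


H_21 = 1/1 + 1/2 + 1/3 + ... + 1/21
= 18858053/5173168
≈ 3.6454

H_21 = 18858053/5173168 ≈ 3.6454


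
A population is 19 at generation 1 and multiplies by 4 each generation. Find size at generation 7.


aₙ = a₁·r^(n-1)
= 19×4^6
= 19×4096
= 77824

a_7 = 77824


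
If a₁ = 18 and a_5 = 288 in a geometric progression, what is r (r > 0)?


r^(n-1) = aₙ/a₁
r^4 = 288/18 = 16
r = 16^(1/4)
= ±2; taking r > 0 gives r = 2

r = 2


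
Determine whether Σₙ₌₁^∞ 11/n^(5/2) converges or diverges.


p-series test: Σ c/n^p converges if p > 1, diverges if p ≤ 1 (constant c > 0 doesn't affect convergence).
p = 5/2
5/2 > 1 → CONVERGES

Converges (p = 5/2 > 1)


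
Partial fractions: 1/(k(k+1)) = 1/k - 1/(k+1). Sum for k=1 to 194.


1/(k(k+1)) = 1/k - 1/(k+1) (partial fractions)
Telescoping: Σ = 1 - 1/195 = 194/195

Sum = 194/195


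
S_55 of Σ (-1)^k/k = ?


S = -1 + 1/2 - 1/3 + 1/4 - 1/5 + 1/6 - 1/7 + 1/8 ± ...
= -0.7022
(Full series converges to -ln(2) ≈ -0.6931)

S_55 = -0.7022


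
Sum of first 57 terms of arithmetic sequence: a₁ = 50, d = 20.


aₙ = 50 + (57-1)×20 = 1170
Sₙ = n(a₁+aₙ)/2 = 57×(50+1170)/2
= 57×1220/2 = 34770

S_57 = 34770


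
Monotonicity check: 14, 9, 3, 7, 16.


Differences: -5, -6, 4, 9
Difference at position 3 is +4 (> 0) but position 1 is -5 (< 0) — sequence both rises and falls
→ NOT monotonic

Not monotonic


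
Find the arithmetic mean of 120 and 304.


AM = (120 + 304)/2 = 424/2 = 212

AM = 212


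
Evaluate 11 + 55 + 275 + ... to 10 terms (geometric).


Sₙ = 11×(5^10 - 1)/(5 - 1)
= 11×(9765625 - 1)/4
= 11×9765624/4
= 26855466

S_10 = 26855466


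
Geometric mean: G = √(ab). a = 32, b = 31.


GM = √(32×31) = √992 = 31.496

GM = 31.496


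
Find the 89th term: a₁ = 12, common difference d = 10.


aₙ = a₁ + (n-1)d
= 12 + (89-1)×10
= 12 + 880
= 892

a_89 = 892


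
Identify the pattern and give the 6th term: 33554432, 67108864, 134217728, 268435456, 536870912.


Pattern: powers of 2: 2ⁿ
Terms: 33554432, 67108864, 134217728, 268435456, 536870912
Next term = 1073741824

Next term = 1073741824


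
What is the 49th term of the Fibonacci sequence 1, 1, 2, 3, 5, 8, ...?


Fibonacci sequence: 1, 1, 2, 3, 5, 8, 13, 21, 34, 55, 89, ...
F(49) = 7778742049

F(49) = 7778742049


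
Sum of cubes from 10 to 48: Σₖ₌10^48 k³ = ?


Σₖ₌10^48 k³ = [48·49/2]² − [9·10/2]²
= 1382976 − 2025 = 1380951

Σk³ = 1380951


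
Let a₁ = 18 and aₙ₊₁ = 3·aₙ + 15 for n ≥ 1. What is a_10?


Computing step by step:
a_1 = 18
a_2 = 69
a_3 = 222
a_4 = 681
a_5 = 2058
a_6 = 6189
a_7 = 18582
a_8 = 55761
a_9 = 167298
a_10 = 501909


a_10 = 501909


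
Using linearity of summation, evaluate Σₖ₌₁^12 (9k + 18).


Σ(9k+18) = 9·Σk + 18·n
= 9·78 + 18·12
= 702 + 216 = 918

Σ = 918


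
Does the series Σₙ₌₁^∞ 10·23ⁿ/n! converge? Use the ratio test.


aₙ = 10·23^n/n!
a_{n+1}/aₙ = 23^(n+1)/(n+1)! × n!/23^n  (constant 10 cancels)
= 23/(n+1)
L = lim(n→∞) 23/(n+1) = 0
L < 1 → series CONVERGES

Converges (ratio test: L = 0 < 1)


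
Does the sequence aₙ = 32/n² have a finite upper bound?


a₁ = 32, a₂ = 32/4, a₃ = 32/9, ...
0 < aₙ ≤ 32 for all n ≥ 1
The sequence IS bounded

Bounded (0 < aₙ ≤ 32)


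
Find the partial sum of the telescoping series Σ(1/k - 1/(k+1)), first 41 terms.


Telescoping: adjacent terms cancel.
= 1/1 - 1/42
= 1 - 1/42 = 41/42

Sum = 41/42


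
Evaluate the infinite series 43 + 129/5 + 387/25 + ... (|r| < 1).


S∞ = a₁/(1-r) = 43/(1 - 3/5)
= 43/(2/5)
= 215/2

S∞ = 215/2


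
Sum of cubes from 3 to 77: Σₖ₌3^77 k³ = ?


Σₖ₌3^77 k³ = [77·78/2]² − [2·3/2]²
= 9018009 − 9 = 9018000

Σk³ = 9018000


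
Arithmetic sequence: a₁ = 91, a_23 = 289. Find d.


d = (aₙ - a₁)/(n-1)
= (289 - 91)/(23-1)
= 198/22 = 9

d = 9


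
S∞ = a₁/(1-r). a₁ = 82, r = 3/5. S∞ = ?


S∞ = a₁/(1-r) = 82/(1 - 3/5)
= 82/(2/5)
= 205

S∞ = 205


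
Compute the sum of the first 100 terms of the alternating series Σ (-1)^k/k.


S = -1 + 1/2 - 1/3 + 1/4 - 1/5 + 1/6 - 1/7 + 1/8 ± ...
= -0.6882
(Full series converges to -ln(2) ≈ -0.6931)

S_100 = -0.6882


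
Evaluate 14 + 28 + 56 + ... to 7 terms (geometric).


Sₙ = 14×(2^7 - 1)/(2 - 1)
= 14×(128 - 1)/1
= 14×127/1
= 1778

S_7 = 1778


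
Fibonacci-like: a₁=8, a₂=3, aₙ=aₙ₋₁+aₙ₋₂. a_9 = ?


Computing iteratively: 8, 3, 11, 14, 25, 39, 64, 103, 167
a_9 = 167

a_9 = 167


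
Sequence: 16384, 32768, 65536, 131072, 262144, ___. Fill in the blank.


Pattern: powers of 2: 2ⁿ
Terms: 16384, 32768, 65536, 131072, 262144
Next term = 524288

Next term = 524288


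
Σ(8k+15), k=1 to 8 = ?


Σ(8k+15) = 8·Σk + 15·n
= 8·36 + 15·8
= 288 + 120 = 408

Σ = 408


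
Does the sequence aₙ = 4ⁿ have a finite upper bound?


aₙ = 4ⁿ → as n→∞, aₙ→∞ (since base 4 > 1)
No finite upper bound exists
The sequence is UNBOUNDED

Unbounded (aₙ → ∞ as n → ∞)


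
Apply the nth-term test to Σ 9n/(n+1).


lim(n→∞) 9n/(n+1) = 9/1 = 9  (divide numerator and denominator by n)
lim aₙ = 9 ≠ 0 → series DIVERGES

Diverges (lim aₙ = 9 ≠ 0)


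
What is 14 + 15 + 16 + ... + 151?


Σₖ₌14^151 k = Σₖ₌₁^151 k − Σₖ₌₁^13 k
= 151·152/2 − 13·14/2
= 11476 − 91 = 11385

Σk = 11385


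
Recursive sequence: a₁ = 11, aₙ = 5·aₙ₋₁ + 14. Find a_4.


Computing step by step:
a_1 = 11
a_2 = 69
a_3 = 359
a_4 = 1809


a_4 = 1809


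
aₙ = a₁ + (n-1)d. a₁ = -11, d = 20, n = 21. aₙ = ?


aₙ = a₁ + (n-1)d
= -11 + (21-1)×20
= -11 + 400
= 389

a_21 = 389


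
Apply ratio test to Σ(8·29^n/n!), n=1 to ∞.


aₙ = 8·29^n/n!
a_{n+1}/aₙ = 29^(n+1)/(n+1)! × n!/29^n  (constant 8 cancels)
= 29/(n+1)
L = lim(n→∞) 29/(n+1) = 0
L < 1 → series CONVERGES

Converges (ratio test: L = 0 < 1)


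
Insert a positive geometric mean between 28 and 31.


GM = √(28×31) = √868 = 29.4618

GM = 29.4618


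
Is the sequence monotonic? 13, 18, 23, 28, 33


Differences: 5, 5, 5, 5
All differences > 0 → strictly INCREASING

Monotonically increasing


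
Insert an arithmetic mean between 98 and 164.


AM = (98 + 164)/2 = 262/2 = 131

AM = 131


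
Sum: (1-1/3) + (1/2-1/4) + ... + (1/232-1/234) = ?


Telescoping with gap 2: two head and two tail terms survive.
= (1 + 1/2) - (1/233 + 1/234)
= 3/2 - 1/233 - 1/234 = 40658/27261

Sum = 40658/27261


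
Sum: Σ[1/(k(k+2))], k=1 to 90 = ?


1/(k(k+2)) = (1/2)·(1/k - 1/(k+2)) (partial fractions)
Telescoping: Σ = (1/2)·(1 + 1/2 - 1/91 - 1/92) = 12375/16744

Sum = 12375/16744


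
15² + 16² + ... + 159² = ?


Σₖ₌15^159 k² = Σₖ₌₁^159 k² − Σₖ₌₁^14 k²
= 159·160·319/6 − 14·15·29/6
= 1352560 − 1015 = 1351545

Σk² = 1351545


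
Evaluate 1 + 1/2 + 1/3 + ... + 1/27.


H_27 = 1/1 + 1/2 + 1/3 + ... + 1/27
= 312536252003/80313433200
≈ 3.8915

H_27 = 312536252003/80313433200 ≈ 3.8915


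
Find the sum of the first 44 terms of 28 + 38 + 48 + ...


aₙ = 28 + (44-1)×10 = 458
Sₙ = n(a₁+aₙ)/2 = 44×(28+458)/2
= 44×486/2 = 10692

S_44 = 10692


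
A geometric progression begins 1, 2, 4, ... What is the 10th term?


aₙ = a₁·r^(n-1)
= 1×2^9
= 1×512
= 512

a_10 = 512


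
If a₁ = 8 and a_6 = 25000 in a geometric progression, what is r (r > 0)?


r^(n-1) = aₙ/a₁
r^5 = 25000/8 = 3125
r = 3125^(1/5)
= 5

r = 5


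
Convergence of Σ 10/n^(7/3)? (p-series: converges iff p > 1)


p-series test: Σ c/n^p converges if p > 1, diverges if p ≤ 1 (constant c > 0 doesn't affect convergence).
p = 7/3
7/3 > 1 → CONVERGES

Converges (p = 7/3 > 1)


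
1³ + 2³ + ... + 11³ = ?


n(n+1)/2 = 11×12/2 = 66
Σk³ = 66² = 4356

Σk³ = 4356


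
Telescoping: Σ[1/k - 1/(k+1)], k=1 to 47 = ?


Telescoping: adjacent terms cancel.
= 1/1 - 1/48
= 1 - 1/48 = 47/48

Sum = 47/48


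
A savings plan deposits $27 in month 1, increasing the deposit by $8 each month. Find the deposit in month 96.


aₙ = a₁ + (n-1)d
= 27 + (96-1)×8
= 27 + 760
= 787

a_96 = 787


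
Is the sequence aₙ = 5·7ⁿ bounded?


aₙ = 5·7ⁿ → as n→∞, aₙ→∞ (since base 7 > 1)
No finite upper bound exists
The sequence is UNBOUNDED

Unbounded (aₙ → ∞ as n → ∞)


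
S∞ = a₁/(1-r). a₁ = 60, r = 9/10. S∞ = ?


S∞ = a₁/(1-r) = 60/(1 - 9/10)
= 60/(1/10)
= 600

S∞ = 600


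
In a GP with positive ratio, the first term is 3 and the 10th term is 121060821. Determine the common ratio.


r^(n-1) = aₙ/a₁
r^9 = 121060821/3 = 40353607
r = 40353607^(1/9)
= 7

r = 7


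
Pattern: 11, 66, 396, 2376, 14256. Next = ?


Pattern: geometric (r=6)
Terms: 11, 66, 396, 2376, 14256
Next term = 85536

Next term = 85536


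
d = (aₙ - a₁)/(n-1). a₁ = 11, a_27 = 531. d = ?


d = (aₙ - a₁)/(n-1)
= (531 - 11)/(27-1)
= 520/26 = 20

d = 20


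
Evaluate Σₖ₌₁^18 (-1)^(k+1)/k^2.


S = 1 - 1/4 + 1/9 - 1/16 + 1/25 - 1/36 + 1/49 - 1/64 ± ...
= 0.821
(Full series converges to +π²/12 ≈ +0.8225)

S_18 = 0.821


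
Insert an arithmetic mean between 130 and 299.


AM = (130 + 299)/2 = 429/2 = 214.5

AM = 214.5


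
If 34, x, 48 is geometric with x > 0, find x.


GM = √(34×48) = √1632 = 40.398

GM = 40.398


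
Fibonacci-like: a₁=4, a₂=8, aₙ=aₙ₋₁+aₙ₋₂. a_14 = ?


Computing iteratively: 4, 8, 12, 20, 32, 52, 84, 136, 220, 356, 576, 932, ...
a_14 = 2440

a_14 = 2440


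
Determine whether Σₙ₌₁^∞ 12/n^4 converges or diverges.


p-series test: Σ c/n^p converges if p > 1, diverges if p ≤ 1 (constant c > 0 doesn't affect convergence).
p = 4
4 > 1 → CONVERGES

Converges (p = 4 > 1)


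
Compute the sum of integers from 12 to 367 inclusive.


Σₖ₌12^367 k = Σₖ₌₁^367 k − Σₖ₌₁^11 k
= 367·368/2 − 11·12/2
= 67528 − 66 = 67462

Σk = 67462


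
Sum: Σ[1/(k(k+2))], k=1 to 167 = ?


1/(k(k+2)) = (1/2)·(1/k - 1/(k+2)) (partial fractions)
Telescoping: Σ = (1/2)·(1 + 1/2 - 1/168 - 1/169) = 42251/56784

Sum = 42251/56784


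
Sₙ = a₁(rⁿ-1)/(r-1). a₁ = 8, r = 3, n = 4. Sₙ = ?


Sₙ = 8×(3^4 - 1)/(3 - 1)
= 8×(81 - 1)/2
= 8×80/2
= 320

S_4 = 320


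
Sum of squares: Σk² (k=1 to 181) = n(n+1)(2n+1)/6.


n = 181
n(n+1)(2n+1)/6 = 181×182×363/6
= 11957946/6 = 1992991

Σk² = 1992991


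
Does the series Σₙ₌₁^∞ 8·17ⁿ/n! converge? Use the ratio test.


aₙ = 8·17^n/n!
a_{n+1}/aₙ = 17^(n+1)/(n+1)! × n!/17^n  (constant 8 cancels)
= 17/(n+1)
L = lim(n→∞) 17/(n+1) = 0
L < 1 → series CONVERGES

Converges (ratio test: L = 0 < 1)


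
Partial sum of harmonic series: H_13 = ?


H_13 = 1/1 + 1/2 + 1/3 + ... + 1/13
= 1145993/360360
≈ 3.1801

H_13 = 1145993/360360 ≈ 3.1801


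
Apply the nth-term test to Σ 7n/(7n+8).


lim(n→∞) 7n/(7n+8) = 7/7 = 1  (divide numerator and denominator by n)
lim aₙ = 1 ≠ 0 → series DIVERGES

Diverges (lim aₙ = 1 ≠ 0)


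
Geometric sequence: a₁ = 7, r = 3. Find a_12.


aₙ = a₁·r^(n-1)
= 7×3^11
= 7×177147
= 1240029

a_12 = 1240029


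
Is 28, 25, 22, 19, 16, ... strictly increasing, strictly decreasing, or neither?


Differences: -3, -3, -3, -3
All differences < 0 → strictly DECREASING

Monotonically decreasing


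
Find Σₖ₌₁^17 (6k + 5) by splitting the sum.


Σ(6k+5) = 6·Σk + 5·n
= 6·153 + 5·17
= 918 + 85 = 1003

Σ = 1003


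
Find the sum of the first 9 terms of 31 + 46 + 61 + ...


aₙ = 31 + (9-1)×15 = 151
Sₙ = n(a₁+aₙ)/2 = 9×(31+151)/2
= 9×182/2 = 819

S_9 = 819


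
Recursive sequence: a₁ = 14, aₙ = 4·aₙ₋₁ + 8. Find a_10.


Computing step by step:
a_1 = 14
a_2 = 64
a_3 = 264
a_4 = 1064
a_5 = 4264
a_6 = 17064
a_7 = 68264
a_8 = 273064
a_9 = 1092264
a_10 = 4369064


a_10 = 4369064


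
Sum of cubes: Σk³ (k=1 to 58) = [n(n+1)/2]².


n(n+1)/2 = 58×59/2 = 1711
Σk³ = 1711² = 2927521

Σk³ = 2927521


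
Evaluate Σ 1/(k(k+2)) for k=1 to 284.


1/(k(k+2)) = (1/2)·(1/k - 1/(k+2)) (partial fractions)
Telescoping: Σ = (1/2)·(1 + 1/2 - 1/285 - 1/286) = 60847/81510

Sum = 60847/81510


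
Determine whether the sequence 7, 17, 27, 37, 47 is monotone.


Differences: 10, 10, 10, 10
All differences > 0 → strictly INCREASING

Monotonically increasing


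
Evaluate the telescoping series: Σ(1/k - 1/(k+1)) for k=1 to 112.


Telescoping: adjacent terms cancel.
= 1/1 - 1/113
= 1 - 1/113 = 112/113

Sum = 112/113


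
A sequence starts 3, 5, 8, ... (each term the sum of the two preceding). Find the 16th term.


Computing iteratively: 3, 5, 8, 13, 21, 34, 55, 89, 144, 233, 377, 610, ...
a_16 = 4181

a_16 = 4181


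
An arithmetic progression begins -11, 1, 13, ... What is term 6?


aₙ = a₁ + (n-1)d
= -11 + (6-1)×12
= -11 + 60
= 49

a_6 = 49


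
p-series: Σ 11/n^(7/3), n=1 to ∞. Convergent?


p-series test: Σ c/n^p converges if p > 1, diverges if p ≤ 1 (constant c > 0 doesn't affect convergence).
p = 7/3
7/3 > 1 → CONVERGES

Converges (p = 7/3 > 1)


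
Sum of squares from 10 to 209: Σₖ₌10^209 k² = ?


Σₖ₌10^209 k² = Σₖ₌₁^209 k² − Σₖ₌₁^9 k²
= 209·210·419/6 − 9·10·19/6
= 3064985 − 285 = 3064700

Σk² = 3064700


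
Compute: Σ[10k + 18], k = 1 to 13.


Σ(10k+18) = 10·Σk + 18·n
= 10·91 + 18·13
= 910 + 234 = 1144

Σ = 1144


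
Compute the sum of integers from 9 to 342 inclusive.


Σₖ₌9^342 k = Σₖ₌₁^342 k − Σₖ₌₁^8 k
= 342·343/2 − 8·9/2
= 58653 − 36 = 58617

Σk = 58617


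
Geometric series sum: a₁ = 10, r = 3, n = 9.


Sₙ = 10×(3^9 - 1)/(3 - 1)
= 10×(19683 - 1)/2
= 10×19682/2
= 98410

S_9 = 98410


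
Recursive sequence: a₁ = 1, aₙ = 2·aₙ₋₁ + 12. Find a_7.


Computing step by step:
a_1 = 1
a_2 = 14
a_3 = 40
a_4 = 92
a_5 = 196
a_6 = 404
a_7 = 820


a_7 = 820


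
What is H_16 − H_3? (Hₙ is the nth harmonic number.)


Σₖ₌4^16 1/k = 1/4 + 1/5 + 1/6 + ... + 1/16
= 1115239/720720
≈ 1.5474

Sum = 1115239/720720 ≈ 1.5474


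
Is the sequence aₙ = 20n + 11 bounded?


aₙ = 20n + 11 → as n→∞, aₙ→∞
No finite upper bound exists
The sequence is UNBOUNDED

Unbounded (aₙ → ∞ as n → ∞)


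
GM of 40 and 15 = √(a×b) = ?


GM = √(40×15) = √600 = 24.4949

GM = 24.4949


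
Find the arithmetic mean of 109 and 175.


AM = (109 + 175)/2 = 284/2 = 142

AM = 142


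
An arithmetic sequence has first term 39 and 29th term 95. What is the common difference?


d = (aₙ - a₁)/(n-1)
= (95 - 39)/(29-1)
= 56/28 = 2

d = 2


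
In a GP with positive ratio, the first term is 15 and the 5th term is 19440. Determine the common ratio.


r^(n-1) = aₙ/a₁
r^4 = 19440/15 = 1296
r = 1296^(1/4)
= ±6; taking r > 0 gives r = 6

r = 6


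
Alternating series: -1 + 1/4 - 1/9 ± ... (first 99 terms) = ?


S = -1 + 1/4 - 1/9 + 1/16 - 1/25 + 1/36 - 1/49 + 1/64 ± ...
= -0.8225
(Full series converges to -π²/12 ≈ -0.8225)

S_99 = -0.8225


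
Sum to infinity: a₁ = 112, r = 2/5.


S∞ = a₁/(1-r) = 112/(1 - 2/5)
= 112/(3/5)
= 560/3

S∞ = 560/3


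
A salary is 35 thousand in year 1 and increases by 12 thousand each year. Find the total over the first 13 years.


aₙ = 35 + (13-1)×12 = 179
Sₙ = n(a₁+aₙ)/2 = 13×(35+179)/2
= 13×214/2 = 1391

S_13 = 1391


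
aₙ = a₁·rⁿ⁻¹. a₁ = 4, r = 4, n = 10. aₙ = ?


aₙ = a₁·r^(n-1)
= 4×4^9
= 4×262144
= 1048576

a_10 = 1048576


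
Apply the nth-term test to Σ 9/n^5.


lim(n→∞) 9/n^5 = 0
lim aₙ = 0 → nth-term test is INCONCLUSIVE
(Need other tests; this is actually a convergent p-series with p=5 > 1)

Inconclusive (lim aₙ = 0; need another test)


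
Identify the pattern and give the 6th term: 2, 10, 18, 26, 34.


Pattern: arithmetic (d=8)
Terms: 2, 10, 18, 26, 34
Next term = 42

Next term = 42


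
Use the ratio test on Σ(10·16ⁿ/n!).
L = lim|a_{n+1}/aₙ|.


aₙ = 10·16^n/n!
a_{n+1}/aₙ = 16^(n+1)/(n+1)! × n!/16^n  (constant 10 cancels)
= 16/(n+1)
L = lim(n→∞) 16/(n+1) = 0
L < 1 → series CONVERGES

Converges (ratio test: L = 0 < 1)


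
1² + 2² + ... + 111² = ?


n = 111
n(n+1)(2n+1)/6 = 111×112×223/6
= 2772336/6 = 462056

Σk² = 462056


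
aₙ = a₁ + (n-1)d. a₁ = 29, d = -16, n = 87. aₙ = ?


aₙ = a₁ + (n-1)d
= 29 + (87-1)×-16
= 29 - 1376
= -1347

a_87 = -1347


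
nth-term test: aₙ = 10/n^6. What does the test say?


lim(n→∞) 10/n^6 = 0
lim aₙ = 0 → nth-term test is INCONCLUSIVE
(Need other tests; this is actually a convergent p-series with p=6 > 1)

Inconclusive (lim aₙ = 0; need another test)


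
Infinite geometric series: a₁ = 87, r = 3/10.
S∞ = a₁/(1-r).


S∞ = a₁/(1-r) = 87/(1 - 3/10)
= 87/(7/10)
= 870/7

S∞ = 870/7


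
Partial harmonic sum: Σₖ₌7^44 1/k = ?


Σₖ₌7^44 1/k = 1/7 + 1/8 + 1/9 + ... + 1/44
= 2587326579632228227/1345655451257488800
≈ 1.9227

Sum = 2587326579632228227/1345655451257488800 ≈ 1.9227


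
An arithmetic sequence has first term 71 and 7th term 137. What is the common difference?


d = (aₙ - a₁)/(n-1)
= (137 - 71)/(7-1)
= 66/6 = 11

d = 11


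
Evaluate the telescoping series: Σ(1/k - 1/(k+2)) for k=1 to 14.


Telescoping with gap 2: two head and two tail terms survive.
= (1 + 1/2) - (1/15 + 1/16)
= 3/2 - 1/15 - 1/16 = 329/240

Sum = 329/240


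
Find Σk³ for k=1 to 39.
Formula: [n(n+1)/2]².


n(n+1)/2 = 39×40/2 = 780
Σk³ = 780² = 608400

Σk³ = 608400


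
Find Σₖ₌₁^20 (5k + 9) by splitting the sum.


Σ(5k+9) = 5·Σk + 9·n
= 5·210 + 9·20
= 1050 + 180 = 1230

Σ = 1230


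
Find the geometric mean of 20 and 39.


GM = √(20×39) = √780 = 27.9285

GM = 27.9285


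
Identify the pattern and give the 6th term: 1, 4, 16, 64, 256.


Pattern: geometric (r=4)
Terms: 1, 4, 16, 64, 256
Next term = 1024

Next term = 1024


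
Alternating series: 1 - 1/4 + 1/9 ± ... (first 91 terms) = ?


S = 1 - 1/4 + 1/9 - 1/16 + 1/25 - 1/36 + 1/49 - 1/64 ± ...
= 0.8225
(Full series converges to +π²/12 ≈ +0.8225)

S_91 = 0.8225


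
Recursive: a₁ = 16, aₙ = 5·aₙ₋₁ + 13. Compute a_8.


Computing step by step:
a_1 = 16
a_2 = 93
a_3 = 478
a_4 = 2403
a_5 = 12028
a_6 = 60153
a_7 = 300778
a_8 = 1503903


a_8 = 1503903


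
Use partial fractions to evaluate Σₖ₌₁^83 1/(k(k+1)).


1/(k(k+1)) = 1/k - 1/(k+1) (partial fractions)
Telescoping: Σ = 1 - 1/84 = 83/84

Sum = 83/84


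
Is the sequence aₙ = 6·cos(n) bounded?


For all n, -1 ≤ cos(n) ≤ 1, so -6 ≤ 6·cos(n) ≤ 6
Lower bound: -6, Upper bound: 6
The sequence IS bounded

Bounded (-6 ≤ aₙ ≤ 6)


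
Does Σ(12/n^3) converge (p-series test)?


p-series test: Σ c/n^p converges if p > 1, diverges if p ≤ 1 (constant c > 0 doesn't affect convergence).
p = 3
3 > 1 → CONVERGES

Converges (p = 3 > 1)


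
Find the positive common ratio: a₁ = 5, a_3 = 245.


r^(n-1) = aₙ/a₁
r^2 = 245/5 = 49
r = 49^(1/2)
= ±7; taking r > 0 gives r = 7

r = 7


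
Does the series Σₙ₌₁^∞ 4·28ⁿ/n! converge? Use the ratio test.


aₙ = 4·28^n/n!
a_{n+1}/aₙ = 28^(n+1)/(n+1)! × n!/28^n  (constant 4 cancels)
= 28/(n+1)
L = lim(n→∞) 28/(n+1) = 0
L < 1 → series CONVERGES

Converges (ratio test: L = 0 < 1)


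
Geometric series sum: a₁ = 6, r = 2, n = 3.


Sₙ = 6×(2^3 - 1)/(2 - 1)
= 6×(8 - 1)/1
= 6×7/1
= 42

S_3 = 42


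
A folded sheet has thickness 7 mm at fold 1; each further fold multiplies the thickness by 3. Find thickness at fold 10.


aₙ = a₁·r^(n-1)
= 7×3^9
= 7×19683
= 137781

a_10 = 137781


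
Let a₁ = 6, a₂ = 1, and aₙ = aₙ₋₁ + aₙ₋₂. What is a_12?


Computing iteratively: 6, 1, 7, 8, 15, 23, 38, 61, 99, 160, 259, 419
a_12 = 419

a_12 = 419


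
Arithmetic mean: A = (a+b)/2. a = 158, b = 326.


AM = (158 + 326)/2 = 484/2 = 242

AM = 242


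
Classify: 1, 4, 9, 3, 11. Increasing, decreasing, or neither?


Differences: 3, 5, -6, 8
Difference at position 1 is +3 (> 0) but position 3 is -6 (< 0) — sequence both rises and falls
→ NOT monotonic

Not monotonic


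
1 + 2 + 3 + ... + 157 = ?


n(n+1)/2 = 157×158/2 = 24806/2 = 12403

Σk = 12403


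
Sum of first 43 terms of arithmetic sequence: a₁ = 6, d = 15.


aₙ = 6 + (43-1)×15 = 636
Sₙ = n(a₁+aₙ)/2 = 43×(6+636)/2
= 43×642/2 = 13803

S_43 = 13803


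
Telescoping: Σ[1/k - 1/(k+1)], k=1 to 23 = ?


Telescoping: adjacent terms cancel.
= 1/1 - 1/24
= 1 - 1/24 = 23/24

Sum = 23/24


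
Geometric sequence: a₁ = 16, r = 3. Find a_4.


aₙ = a₁·r^(n-1)
= 16×3^3
= 16×27
= 432

a_4 = 432


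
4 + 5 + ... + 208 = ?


Σₖ₌4^208 k = Σₖ₌₁^208 k − Σₖ₌₁^3 k
= 208·209/2 − 3·4/2
= 21736 − 6 = 21730

Σk = 21730


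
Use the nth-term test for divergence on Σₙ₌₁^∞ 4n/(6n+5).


lim(n→∞) 4n/(6n+5) = 4/6 = 2/3  (divide numerator and denominator by n)
lim aₙ = 2/3 ≠ 0 → series DIVERGES

Diverges (lim aₙ = 2/3 ≠ 0)


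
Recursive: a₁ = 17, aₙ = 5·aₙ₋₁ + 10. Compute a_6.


Computing step by step:
a_1 = 17
a_2 = 95
a_3 = 485
a_4 = 2435
a_5 = 12185
a_6 = 60935


a_6 = 60935


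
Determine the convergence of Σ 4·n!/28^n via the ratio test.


aₙ = 4·n!/28^n
a_{n+1}/aₙ = (n+1)!/28^(n+1) × 28^n/n!  (constant 4 cancels)
= (n+1)/28
L = lim(n→∞) (n+1)/28 = ∞
L > 1 → series DIVERGES

Diverges (ratio test: L = ∞ > 1)


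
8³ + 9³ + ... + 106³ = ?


Σₖ₌8^106 k³ = [106·107/2]² − [7·8/2]²
= 32160241 − 784 = 32159457

Σk³ = 32159457


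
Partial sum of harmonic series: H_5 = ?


H_5 = 1/1 + 1/2 + 1/3 + 1/4 + 1/5
= 137/60
≈ 2.2833

H_5 = 137/60 ≈ 2.2833


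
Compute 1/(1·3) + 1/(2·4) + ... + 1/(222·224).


1/(k(k+2)) = (1/2)·(1/k - 1/(k+2)) (partial fractions)
Telescoping: Σ = (1/2)·(1 + 1/2 - 1/223 - 1/224) = 74481/99904

Sum = 74481/99904


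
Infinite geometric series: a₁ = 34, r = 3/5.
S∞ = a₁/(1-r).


S∞ = a₁/(1-r) = 34/(1 - 3/5)
= 34/(2/5)
= 85

S∞ = 85


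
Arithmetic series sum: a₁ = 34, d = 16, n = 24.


aₙ = 34 + (24-1)×16 = 402
Sₙ = n(a₁+aₙ)/2 = 24×(34+402)/2
= 24×436/2 = 5232

S_24 = 5232


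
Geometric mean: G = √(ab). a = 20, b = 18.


GM = √(20×18) = √360 = 18.9737

GM = 18.9737


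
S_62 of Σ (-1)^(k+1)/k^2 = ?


S = 1 - 1/4 + 1/9 - 1/16 + 1/25 - 1/36 + 1/49 - 1/64 ± ...
= 0.8223
(Full series converges to +π²/12 ≈ +0.8225)

S_62 = 0.8223


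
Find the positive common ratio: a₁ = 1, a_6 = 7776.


r^(n-1) = aₙ/a₁
r^5 = 7776/1 = 7776
r = 7776^(1/5)
= 6

r = 6


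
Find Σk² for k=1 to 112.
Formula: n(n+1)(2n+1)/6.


n = 112
n(n+1)(2n+1)/6 = 112×113×225/6
= 2847600/6 = 474600

Σk² = 474600


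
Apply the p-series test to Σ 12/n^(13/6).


p-series test: Σ c/n^p converges if p > 1, diverges if p ≤ 1 (constant c > 0 doesn't affect convergence).
p = 13/6
13/6 > 1 → CONVERGES

Converges (p = 13/6 > 1)


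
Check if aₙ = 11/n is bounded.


a₁ = 11, a₂ = 11/2, a₃ = 11/3, ...
0 < aₙ ≤ 11 for all n ≥ 1
Lower bound: 0, Upper bound: 11
The sequence IS bounded

Bounded (0 < aₙ ≤ 11)


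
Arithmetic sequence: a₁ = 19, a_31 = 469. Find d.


d = (aₙ - a₁)/(n-1)
= (469 - 19)/(31-1)
= 450/30 = 15

d = 15


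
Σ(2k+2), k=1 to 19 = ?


Σ(2k+2) = 2·Σk + 2·n
= 2·190 + 2·19
= 380 + 38 = 418

Σ = 418


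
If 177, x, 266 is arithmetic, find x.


AM = (177 + 266)/2 = 443/2 = 221.5

AM = 221.5


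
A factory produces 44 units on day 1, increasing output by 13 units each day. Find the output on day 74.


aₙ = a₁ + (n-1)d
= 44 + (74-1)×13
= 44 + 949
= 993

a_74 = 993


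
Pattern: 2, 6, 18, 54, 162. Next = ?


Pattern: geometric (r=3)
Terms: 2, 6, 18, 54, 162
Next term = 486

Next term = 486


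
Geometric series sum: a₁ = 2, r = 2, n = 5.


Sₙ = 2×(2^5 - 1)/(2 - 1)
= 2×(32 - 1)/1
= 2×31/1
= 62

S_5 = 62


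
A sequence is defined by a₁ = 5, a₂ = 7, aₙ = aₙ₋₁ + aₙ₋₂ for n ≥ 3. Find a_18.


Computing iteratively: 5, 7, 12, 19, 31, 50, 81, 131, 212, 343, 555, 898, ...
a_18 = 16114

a_18 = 16114


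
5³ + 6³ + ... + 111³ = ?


Σₖ₌5^111 k³ = [111·112/2]² − [4·5/2]²
= 38638656 − 100 = 38638556

Σk³ = 38638556


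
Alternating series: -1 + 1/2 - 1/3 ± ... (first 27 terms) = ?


S = -1 + 1/2 - 1/3 + 1/4 - 1/5 + 1/6 - 1/7 + 1/8 ± ...
= -0.7113
(Full series converges to -ln(2) ≈ -0.6931)

S_27 = -0.7113


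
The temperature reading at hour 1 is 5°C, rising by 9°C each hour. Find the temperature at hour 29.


aₙ = a₁ + (n-1)d
= 5 + (29-1)×9
= 5 + 252
= 257

a_29 = 257


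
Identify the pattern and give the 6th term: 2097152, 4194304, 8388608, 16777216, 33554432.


Pattern: powers of 2: 2ⁿ
Terms: 2097152, 4194304, 8388608, 16777216, 33554432
Next term = 67108864

Next term = 67108864


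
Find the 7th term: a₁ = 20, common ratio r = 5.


aₙ = a₁·r^(n-1)
= 20×5^6
= 20×15625
= 312500

a_7 = 312500


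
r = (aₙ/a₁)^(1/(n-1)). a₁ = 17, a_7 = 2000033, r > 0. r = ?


r^(n-1) = aₙ/a₁
r^6 = 2000033/17 = 117649
r = 117649^(1/6)
= ±7; taking r > 0 gives r = 7

r = 7


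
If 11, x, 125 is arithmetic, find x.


AM = (11 + 125)/2 = 136/2 = 68

AM = 68


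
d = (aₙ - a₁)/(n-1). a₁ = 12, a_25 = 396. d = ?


d = (aₙ - a₁)/(n-1)
= (396 - 12)/(25-1)
= 384/24 = 16

d = 16
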